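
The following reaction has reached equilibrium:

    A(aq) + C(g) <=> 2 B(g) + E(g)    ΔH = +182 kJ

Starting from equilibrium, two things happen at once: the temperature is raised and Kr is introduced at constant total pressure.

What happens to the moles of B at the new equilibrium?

The forward reaction is endothermic. Raising T favours the endothermic direction — shift to the right.
Adding inert gas at constant total pressure expands the volume and lowers every reacting partial pressure. With Δn_gas = 3 − 1 = +2, Q moves away from K toward the side with fewer gas moles, so the system shifts toward the side with more gas moles — to the right.
The net shift is to the right. B is a product, so its amount increases.

increases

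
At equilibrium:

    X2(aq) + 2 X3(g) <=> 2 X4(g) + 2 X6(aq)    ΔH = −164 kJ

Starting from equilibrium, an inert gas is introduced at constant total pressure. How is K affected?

The equilibrium constant depends only on temperature. This perturbation changes neither the position of equilibrium nor K.

unchanged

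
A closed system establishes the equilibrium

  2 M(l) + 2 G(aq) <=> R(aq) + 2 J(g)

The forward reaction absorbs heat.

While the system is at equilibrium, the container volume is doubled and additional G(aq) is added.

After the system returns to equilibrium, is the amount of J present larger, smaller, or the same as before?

increases

Gas moles: reactants 0, products 2 (Δn_gas = +2). Expansion shifts the system toward the side with more moles of gas — to the right.
Adding G (aq), a reactant, drives the reaction to the right.
The net shift is to the right. J is a product, so its amount increases.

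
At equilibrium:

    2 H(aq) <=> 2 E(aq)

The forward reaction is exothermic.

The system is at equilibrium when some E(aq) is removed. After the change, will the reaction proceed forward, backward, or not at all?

right

Removing E (aq), a product, drives the reaction to the right.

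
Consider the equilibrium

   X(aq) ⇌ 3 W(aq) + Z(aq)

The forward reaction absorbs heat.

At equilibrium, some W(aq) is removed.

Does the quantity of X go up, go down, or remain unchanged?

decreases

Removing W (aq), a product, drives the reaction to the right.
The net shift is to the right. X is a reactant, so its amount decreases.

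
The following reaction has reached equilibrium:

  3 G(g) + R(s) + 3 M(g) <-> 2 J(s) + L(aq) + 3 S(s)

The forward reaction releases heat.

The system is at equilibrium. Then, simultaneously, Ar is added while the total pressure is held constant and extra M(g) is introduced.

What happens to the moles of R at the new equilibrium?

Adding inert gas at constant total pressure expands the volume and lowers every reacting partial pressure. With Δn_gas = 0 − 6 = -6, Q moves away from K toward the side with fewer gas moles, so the system shifts toward the side with more gas moles — to the left.
Adding M (g), a reactant, drives the reaction to the right.
The two effects oppose each other, so the net shift — and hence the change in R — cannot be determined from the given information.

cannot be determined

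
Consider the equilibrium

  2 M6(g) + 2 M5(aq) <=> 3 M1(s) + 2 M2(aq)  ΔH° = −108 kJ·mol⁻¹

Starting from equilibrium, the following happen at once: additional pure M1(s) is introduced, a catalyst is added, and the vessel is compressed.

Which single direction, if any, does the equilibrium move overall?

right

M1 is a pure solid; its activity is 1 regardless of amount, so Q is unaffected — no shift from this change.
A catalyst speeds both forward and reverse rates equally; it changes neither Q nor K — no shift from this change.
Gas moles: reactants 2, products 0 (Δn_gas = -2). Compression shifts the system toward the side with fewer moles of gas — to the right.
Only the nonzero effect(s) matter; the net shift is to the right.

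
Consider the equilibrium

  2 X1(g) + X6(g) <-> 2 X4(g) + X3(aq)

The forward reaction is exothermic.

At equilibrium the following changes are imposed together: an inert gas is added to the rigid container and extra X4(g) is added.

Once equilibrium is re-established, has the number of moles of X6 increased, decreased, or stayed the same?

At constant volume, adding an inert gas leaves every reacting species' partial pressure unchanged, so Q is unchanged — no shift from this change.
Adding X4 (g), a product, drives the reaction to the left.
The net shift is to the left. X6 is a reactant, so its amount increases.

increases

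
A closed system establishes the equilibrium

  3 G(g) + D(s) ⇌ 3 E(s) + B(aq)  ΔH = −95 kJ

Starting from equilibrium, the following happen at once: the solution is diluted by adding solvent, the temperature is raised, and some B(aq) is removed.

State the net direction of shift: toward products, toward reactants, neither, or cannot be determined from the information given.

cannot be determined

Dilution lowers every aqueous concentration by the same factor. Δn_aq = 1 − 0 = +1, so the system shifts toward the side with more dissolved moles — to the right.
The forward reaction is exothermic. Raising T favours the endothermic direction — shift to the left.
Removing B (aq), a product, drives the reaction to the right.
The individual effects push in opposite directions; without quantitative information the net direction cannot be determined.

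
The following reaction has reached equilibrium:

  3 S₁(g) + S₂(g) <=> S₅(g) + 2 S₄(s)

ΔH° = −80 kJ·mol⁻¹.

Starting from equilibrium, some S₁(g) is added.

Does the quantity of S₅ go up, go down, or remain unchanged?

Adding S₁ (g), a reactant, drives the reaction to the right.
The net shift is to the right. S₅ is a product, so its amount increases.

increases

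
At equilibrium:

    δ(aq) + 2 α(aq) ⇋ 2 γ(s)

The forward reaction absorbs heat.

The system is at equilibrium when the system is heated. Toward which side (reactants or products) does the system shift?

right

The forward reaction is endothermic. Raising T favours the endothermic direction — shift to the right.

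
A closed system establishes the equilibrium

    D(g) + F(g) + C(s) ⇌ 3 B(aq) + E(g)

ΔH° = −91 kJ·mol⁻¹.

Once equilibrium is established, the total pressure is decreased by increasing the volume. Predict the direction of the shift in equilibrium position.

Gas moles: reactants 2, products 1 (Δn_gas = -1). Expansion shifts the system toward the side with more moles of gas — to the left.

left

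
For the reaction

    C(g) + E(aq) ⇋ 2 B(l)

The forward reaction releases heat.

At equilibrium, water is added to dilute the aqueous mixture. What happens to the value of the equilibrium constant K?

The equilibrium constant depends only on temperature. This perturbation may move the position of equilibrium, but since T is unchanged, K itself is unchanged.

unchanged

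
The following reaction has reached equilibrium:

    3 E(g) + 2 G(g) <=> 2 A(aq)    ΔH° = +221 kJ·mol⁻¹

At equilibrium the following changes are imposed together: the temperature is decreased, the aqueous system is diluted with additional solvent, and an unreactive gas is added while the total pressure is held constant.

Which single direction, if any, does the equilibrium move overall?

cannot be determined

The forward reaction is endothermic. Lowering T favours the exothermic direction — shift to the left.
Dilution lowers every aqueous concentration by the same factor. Δn_aq = 2 − 0 = +2, so the system shifts toward the side with more dissolved moles — to the right.
Adding inert gas at constant total pressure expands the volume and lowers every reacting partial pressure. With Δn_gas = 0 − 5 = -5, Q moves away from K toward the side with fewer gas moles, so the system shifts toward the side with more gas moles — to the left.
The individual effects push in opposite directions; without quantitative information the net direction cannot be determined.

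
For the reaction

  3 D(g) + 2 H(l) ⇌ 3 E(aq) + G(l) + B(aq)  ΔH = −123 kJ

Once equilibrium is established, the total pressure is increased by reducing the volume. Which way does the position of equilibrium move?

Gas moles: reactants 3, products 0 (Δn_gas = -3). Compression shifts the system toward the side with fewer moles of gas — to the right.

right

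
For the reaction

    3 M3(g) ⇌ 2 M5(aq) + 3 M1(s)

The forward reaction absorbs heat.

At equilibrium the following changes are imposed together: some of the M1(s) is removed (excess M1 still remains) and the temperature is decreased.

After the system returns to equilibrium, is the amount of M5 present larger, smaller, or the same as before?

M1 is a pure solid; its activity is 1 regardless of amount, so Q is unaffected — no shift from this change.
The forward reaction is endothermic. Lowering T favours the exothermic direction — shift to the left.
The net shift is to the left. M5 is a product, so its amount decreases.

decreases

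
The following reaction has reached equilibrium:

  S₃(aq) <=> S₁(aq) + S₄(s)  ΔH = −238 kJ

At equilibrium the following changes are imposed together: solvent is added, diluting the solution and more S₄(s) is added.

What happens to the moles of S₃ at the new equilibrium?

Dilution scales every aqueous concentration by the same factor. Δn_aq = 1 − 1 = 0, so Q is unchanged — no shift.
S₄ is a pure solid; its activity is 1 regardless of amount, so Q is unaffected — no shift from this change.
No net shift occurs, so the amount of S₃ is unchanged.

unchanged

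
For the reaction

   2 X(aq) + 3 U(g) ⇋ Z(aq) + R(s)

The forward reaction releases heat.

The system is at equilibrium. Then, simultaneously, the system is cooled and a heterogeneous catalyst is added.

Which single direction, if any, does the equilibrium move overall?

right

The forward reaction is exothermic. Lowering T favours the exothermic direction — shift to the right.
A catalyst speeds both forward and reverse rates equally; it changes neither Q nor K — no shift from this change.
Only the nonzero effect(s) matter; the net shift is to the right.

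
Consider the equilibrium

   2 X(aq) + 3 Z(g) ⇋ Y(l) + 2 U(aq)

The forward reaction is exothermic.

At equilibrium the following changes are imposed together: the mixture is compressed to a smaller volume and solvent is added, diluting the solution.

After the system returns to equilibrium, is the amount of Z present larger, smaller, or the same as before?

Gas moles: reactants 3, products 0 (Δn_gas = -3). Compression shifts the system toward the side with fewer moles of gas — to the right.
Dilution scales every aqueous concentration by the same factor. Δn_aq = 2 − 2 = 0, so Q is unchanged — no shift.
The net shift is to the right. Z is a reactant, so its amount decreases.

decreases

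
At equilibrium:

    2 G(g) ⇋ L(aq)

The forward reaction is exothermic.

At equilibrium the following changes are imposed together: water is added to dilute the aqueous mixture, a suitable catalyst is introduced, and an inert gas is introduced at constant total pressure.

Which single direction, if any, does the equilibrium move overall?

Dilution lowers every aqueous concentration by the same factor. Δn_aq = 1 − 0 = +1, so the system shifts toward the side with more dissolved moles — to the right.
A catalyst speeds both forward and reverse rates equally; it changes neither Q nor K — no shift from this change.
Adding inert gas at constant total pressure expands the volume and lowers every reacting partial pressure. With Δn_gas = 0 − 2 = -2, Q moves away from K toward the side with fewer gas moles, so the system shifts toward the side with more gas moles — to the left.
The individual effects push in opposite directions; without quantitative information the net direction cannot be determined.

cannot be determined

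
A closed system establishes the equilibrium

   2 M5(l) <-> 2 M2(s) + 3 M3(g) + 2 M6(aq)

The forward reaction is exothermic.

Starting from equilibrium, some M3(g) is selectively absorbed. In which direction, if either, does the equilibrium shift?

right

Removing M3 (g), a product, drives the reaction to the right.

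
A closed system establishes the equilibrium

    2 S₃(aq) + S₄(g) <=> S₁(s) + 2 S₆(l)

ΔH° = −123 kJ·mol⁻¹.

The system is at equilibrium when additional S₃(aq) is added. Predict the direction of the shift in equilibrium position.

right

Adding S₃ (aq), a reactant, drives the reaction to the right.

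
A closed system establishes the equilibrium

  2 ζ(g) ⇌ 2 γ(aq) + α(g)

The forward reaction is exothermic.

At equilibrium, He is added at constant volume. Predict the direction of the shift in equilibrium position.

no shift

At constant volume, adding an inert gas leaves every reacting species' partial pressure unchanged, so Q is unchanged — no shift from this change.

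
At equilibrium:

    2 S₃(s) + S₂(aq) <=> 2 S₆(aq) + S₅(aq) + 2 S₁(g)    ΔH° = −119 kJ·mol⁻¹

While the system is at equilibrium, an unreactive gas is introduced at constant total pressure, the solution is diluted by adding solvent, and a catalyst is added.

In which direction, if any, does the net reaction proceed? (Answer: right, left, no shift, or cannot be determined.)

Adding inert gas at constant total pressure expands the volume and lowers every reacting partial pressure. With Δn_gas = 2 − 0 = +2, Q moves away from K toward the side with fewer gas moles, so the system shifts toward the side with more gas moles — to the right.
Dilution lowers every aqueous concentration by the same factor. Δn_aq = 3 − 1 = +2, so the system shifts toward the side with more dissolved moles — to the right.
A catalyst speeds both forward and reverse rates equally; it changes neither Q nor K — no shift from this change.
Only the nonzero effect(s) matter; the net shift is to the right.

right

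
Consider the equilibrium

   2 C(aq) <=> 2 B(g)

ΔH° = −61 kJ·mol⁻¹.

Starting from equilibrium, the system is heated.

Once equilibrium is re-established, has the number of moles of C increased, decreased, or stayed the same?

increases

The forward reaction is exothermic. Raising T favours the endothermic direction — shift to the left.
The net shift is to the left. C is a reactant, so its amount increases.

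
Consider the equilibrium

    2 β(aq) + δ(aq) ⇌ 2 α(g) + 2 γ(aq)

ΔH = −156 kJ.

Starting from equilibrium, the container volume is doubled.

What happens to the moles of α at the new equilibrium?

increases

Gas moles: reactants 0, products 2 (Δn_gas = +2). Expansion shifts the system toward the side with more moles of gas — to the right.
The net shift is to the right. α is a product, so its amount increases.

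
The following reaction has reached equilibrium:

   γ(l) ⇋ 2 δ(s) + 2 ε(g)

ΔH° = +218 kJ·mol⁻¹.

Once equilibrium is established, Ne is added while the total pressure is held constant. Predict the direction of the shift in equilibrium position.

Adding inert gas at constant total pressure expands the volume and lowers every reacting partial pressure. With Δn_gas = 2 − 0 = +2, Q moves away from K toward the side with fewer gas moles, so the system shifts toward the side with more gas moles — to the right.

right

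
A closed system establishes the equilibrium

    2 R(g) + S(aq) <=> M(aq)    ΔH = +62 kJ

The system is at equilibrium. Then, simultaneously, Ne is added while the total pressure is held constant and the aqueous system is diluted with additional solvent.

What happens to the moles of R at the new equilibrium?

Adding inert gas at constant total pressure expands the volume and lowers every reacting partial pressure. With Δn_gas = 0 − 2 = -2, Q moves away from K toward the side with fewer gas moles, so the system shifts toward the side with more gas moles — to the left.
Dilution scales every aqueous concentration by the same factor. Δn_aq = 1 − 1 = 0, so Q is unchanged — no shift.
The net shift is to the left. R is a reactant, so its amount increases.

increases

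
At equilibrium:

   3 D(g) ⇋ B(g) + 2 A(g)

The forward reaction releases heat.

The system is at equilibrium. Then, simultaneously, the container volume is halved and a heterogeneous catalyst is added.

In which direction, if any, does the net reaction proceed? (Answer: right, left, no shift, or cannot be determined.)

Gas moles: reactants 3, products 3. Δn_gas = 0, so a volume change leaves Q equal to K — no shift from this change.
A catalyst speeds both forward and reverse rates equally; it changes neither Q nor K — no shift from this change.
None of the changes alters Q relative to K, so there is no net shift.

no shift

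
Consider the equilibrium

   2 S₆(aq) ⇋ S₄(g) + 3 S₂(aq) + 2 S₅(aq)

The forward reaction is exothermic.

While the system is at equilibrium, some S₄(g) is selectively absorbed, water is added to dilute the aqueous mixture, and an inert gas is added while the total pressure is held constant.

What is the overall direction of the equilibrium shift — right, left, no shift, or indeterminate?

right

Removing S₄ (g), a product, drives the reaction to the right.
Dilution lowers every aqueous concentration by the same factor. Δn_aq = 5 − 2 = +3, so the system shifts toward the side with more dissolved moles — to the right.
Adding inert gas at constant total pressure expands the volume and lowers every reacting partial pressure. With Δn_gas = 1 − 0 = +1, Q moves away from K toward the side with fewer gas moles, so the system shifts toward the side with more gas moles — to the right.
All effects act in the same direction — net shift to the right.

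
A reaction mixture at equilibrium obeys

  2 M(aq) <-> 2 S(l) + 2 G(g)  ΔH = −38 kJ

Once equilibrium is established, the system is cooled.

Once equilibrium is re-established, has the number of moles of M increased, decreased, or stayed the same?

The forward reaction is exothermic. Lowering T favours the exothermic direction — shift to the right.
The net shift is to the right. M is a reactant, so its amount decreases.

decreases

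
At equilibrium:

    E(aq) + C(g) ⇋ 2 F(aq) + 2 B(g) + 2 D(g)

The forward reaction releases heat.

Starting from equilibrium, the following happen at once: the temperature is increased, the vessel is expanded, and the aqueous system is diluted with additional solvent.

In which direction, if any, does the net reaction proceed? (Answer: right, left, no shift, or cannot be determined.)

The forward reaction is exothermic. Raising T favours the endothermic direction — shift to the left.
Gas moles: reactants 1, products 4 (Δn_gas = +3). Expansion shifts the system toward the side with more moles of gas — to the right.
Dilution lowers every aqueous concentration by the same factor. Δn_aq = 2 − 1 = +1, so the system shifts toward the side with more dissolved moles — to the right.
The individual effects push in opposite directions; without quantitative information the net direction cannot be determined.

cannot be determined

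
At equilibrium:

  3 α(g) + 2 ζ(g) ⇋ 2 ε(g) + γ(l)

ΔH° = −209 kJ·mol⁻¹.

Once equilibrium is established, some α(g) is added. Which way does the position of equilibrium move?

Adding α (g), a reactant, drives the reaction to the right.

right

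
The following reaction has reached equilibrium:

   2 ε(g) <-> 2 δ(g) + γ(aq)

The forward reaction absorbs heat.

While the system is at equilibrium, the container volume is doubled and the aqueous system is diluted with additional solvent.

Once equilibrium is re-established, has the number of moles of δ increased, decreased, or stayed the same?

increases

Gas moles: reactants 2, products 2. Δn_gas = 0, so a volume change leaves Q equal to K — no shift from this change.
Dilution lowers every aqueous concentration by the same factor. Δn_aq = 1 − 0 = +1, so the system shifts toward the side with more dissolved moles — to the right.
The net shift is to the right. δ is a product, so its amount increases.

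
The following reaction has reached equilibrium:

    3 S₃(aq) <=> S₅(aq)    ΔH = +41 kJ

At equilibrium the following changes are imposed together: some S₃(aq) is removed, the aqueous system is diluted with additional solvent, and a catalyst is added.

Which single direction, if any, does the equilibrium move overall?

Removing S₃ (aq), a reactant, drives the reaction to the left.
Dilution lowers every aqueous concentration by the same factor. Δn_aq = 1 − 3 = -2, so the system shifts toward the side with more dissolved moles — to the left.
A catalyst speeds both forward and reverse rates equally; it changes neither Q nor K — no shift from this change.
Only the nonzero effect(s) matter; the net shift is to the left.

left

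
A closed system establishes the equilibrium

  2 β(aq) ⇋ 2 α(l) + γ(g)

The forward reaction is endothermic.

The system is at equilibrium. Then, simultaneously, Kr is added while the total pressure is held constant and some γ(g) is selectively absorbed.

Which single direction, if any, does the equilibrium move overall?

right

Adding inert gas at constant total pressure expands the volume and lowers every reacting partial pressure. With Δn_gas = 1 − 0 = +1, Q moves away from K toward the side with fewer gas moles, so the system shifts toward the side with more gas moles — to the right.
Removing γ (g), a product, drives the reaction to the right.
All effects act in the same direction — net shift to the right.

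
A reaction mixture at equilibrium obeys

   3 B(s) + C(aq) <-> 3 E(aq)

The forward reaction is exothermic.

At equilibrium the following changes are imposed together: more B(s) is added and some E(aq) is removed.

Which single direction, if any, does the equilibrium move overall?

B is a pure solid; its activity is 1 regardless of amount, so Q is unaffected — no shift from this change.
Removing E (aq), a product, drives the reaction to the right.
Only the nonzero effect(s) matter; the net shift is to the right.

right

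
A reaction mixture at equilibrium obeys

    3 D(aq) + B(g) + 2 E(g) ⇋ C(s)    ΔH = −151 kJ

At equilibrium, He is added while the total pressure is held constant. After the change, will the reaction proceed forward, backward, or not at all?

left

Adding inert gas at constant total pressure expands the volume and lowers every reacting partial pressure. With Δn_gas = 0 − 3 = -3, Q moves away from K toward the side with fewer gas moles, so the system shifts toward the side with more gas moles — to the left.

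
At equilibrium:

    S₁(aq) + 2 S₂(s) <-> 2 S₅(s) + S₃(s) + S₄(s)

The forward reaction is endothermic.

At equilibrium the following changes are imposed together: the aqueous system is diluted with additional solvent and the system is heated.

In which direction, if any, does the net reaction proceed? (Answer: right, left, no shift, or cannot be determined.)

cannot be determined

Dilution lowers every aqueous concentration by the same factor. Δn_aq = 0 − 1 = -1, so the system shifts toward the side with more dissolved moles — to the left.
The forward reaction is endothermic. Raising T favours the endothermic direction — shift to the right.
The individual effects push in opposite directions; without quantitative information the net direction cannot be determined.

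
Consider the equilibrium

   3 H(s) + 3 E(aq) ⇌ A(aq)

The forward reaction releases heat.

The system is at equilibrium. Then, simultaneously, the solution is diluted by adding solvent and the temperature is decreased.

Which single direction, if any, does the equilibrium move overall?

Dilution lowers every aqueous concentration by the same factor. Δn_aq = 1 − 3 = -2, so the system shifts toward the side with more dissolved moles — to the left.
The forward reaction is exothermic. Lowering T favours the exothermic direction — shift to the right.
The individual effects push in opposite directions; without quantitative information the net direction cannot be determined.

cannot be determined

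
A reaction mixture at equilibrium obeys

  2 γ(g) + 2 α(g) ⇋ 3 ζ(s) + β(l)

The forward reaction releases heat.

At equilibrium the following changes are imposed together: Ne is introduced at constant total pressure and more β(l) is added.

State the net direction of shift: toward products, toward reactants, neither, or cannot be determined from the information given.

Adding inert gas at constant total pressure expands the volume and lowers every reacting partial pressure. With Δn_gas = 0 − 4 = -4, Q moves away from K toward the side with fewer gas moles, so the system shifts toward the side with more gas moles — to the left.
β is a pure liquid; its activity is 1 regardless of amount, so Q is unaffected — no shift from this change.
Only the nonzero effect(s) matter; the net shift is to the left.

left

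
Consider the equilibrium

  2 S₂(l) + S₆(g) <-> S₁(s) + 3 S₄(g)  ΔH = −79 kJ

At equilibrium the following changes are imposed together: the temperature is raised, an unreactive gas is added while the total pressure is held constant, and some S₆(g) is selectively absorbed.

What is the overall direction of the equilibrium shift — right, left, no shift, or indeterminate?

cannot be determined

The forward reaction is exothermic. Raising T favours the endothermic direction — shift to the left.
Adding inert gas at constant total pressure expands the volume and lowers every reacting partial pressure. With Δn_gas = 3 − 1 = +2, Q moves away from K toward the side with fewer gas moles, so the system shifts toward the side with more gas moles — to the right.
Removing S₆ (g), a reactant, drives the reaction to the left.
The individual effects push in opposite directions; without quantitative information the net direction cannot be determined.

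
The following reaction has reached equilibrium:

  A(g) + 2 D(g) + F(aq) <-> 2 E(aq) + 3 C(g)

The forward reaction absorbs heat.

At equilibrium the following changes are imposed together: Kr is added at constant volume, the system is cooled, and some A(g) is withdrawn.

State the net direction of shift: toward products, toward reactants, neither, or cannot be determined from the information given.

left

At constant volume, adding an inert gas leaves every reacting species' partial pressure unchanged, so Q is unchanged — no shift from this change.
The forward reaction is endothermic. Lowering T favours the exothermic direction — shift to the left.
Removing A (g), a reactant, drives the reaction to the left.
Only the nonzero effect(s) matter; the net shift is to the left.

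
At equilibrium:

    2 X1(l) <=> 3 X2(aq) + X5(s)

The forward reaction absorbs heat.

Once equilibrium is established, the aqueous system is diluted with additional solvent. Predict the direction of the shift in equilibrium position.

Dilution lowers every aqueous concentration by the same factor. Δn_aq = 3 − 0 = +3, so the system shifts toward the side with more dissolved moles — to the right.

right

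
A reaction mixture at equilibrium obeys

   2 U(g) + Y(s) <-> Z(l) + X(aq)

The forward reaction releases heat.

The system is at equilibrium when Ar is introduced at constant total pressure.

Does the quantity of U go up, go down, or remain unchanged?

Adding inert gas at constant total pressure expands the volume and lowers every reacting partial pressure. With Δn_gas = 0 − 2 = -2, Q moves away from K toward the side with fewer gas moles, so the system shifts toward the side with more gas moles — to the left.
The net shift is to the left. U is a reactant, so its amount increases.

increases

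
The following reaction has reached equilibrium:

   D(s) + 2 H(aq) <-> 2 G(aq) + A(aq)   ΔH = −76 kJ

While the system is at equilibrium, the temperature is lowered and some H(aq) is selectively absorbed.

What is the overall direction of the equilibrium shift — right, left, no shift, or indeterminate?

The forward reaction is exothermic. Lowering T favours the exothermic direction — shift to the right.
Removing H (aq), a reactant, drives the reaction to the left.
The individual effects push in opposite directions; without quantitative information the net direction cannot be determined.

cannot be determined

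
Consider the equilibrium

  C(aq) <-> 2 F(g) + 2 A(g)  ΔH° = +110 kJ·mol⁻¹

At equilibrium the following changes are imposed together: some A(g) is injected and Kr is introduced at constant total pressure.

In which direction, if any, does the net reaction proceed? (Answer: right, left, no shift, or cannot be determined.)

cannot be determined

Adding A (g), a product, drives the reaction to the left.
Adding inert gas at constant total pressure expands the volume and lowers every reacting partial pressure. With Δn_gas = 4 − 0 = +4, Q moves away from K toward the side with fewer gas moles, so the system shifts toward the side with more gas moles — to the right.
The individual effects push in opposite directions; without quantitative information the net direction cannot be determined.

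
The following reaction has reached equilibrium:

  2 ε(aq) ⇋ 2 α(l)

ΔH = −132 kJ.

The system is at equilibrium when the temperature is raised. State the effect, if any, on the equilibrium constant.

decreases

K depends on temperature via the van 't Hoff relation. The forward reaction is exothermic, so raising T decreases K.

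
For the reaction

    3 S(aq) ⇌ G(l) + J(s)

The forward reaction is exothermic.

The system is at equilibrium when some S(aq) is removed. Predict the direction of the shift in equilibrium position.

Removing S (aq), a reactant, drives the reaction to the left.

left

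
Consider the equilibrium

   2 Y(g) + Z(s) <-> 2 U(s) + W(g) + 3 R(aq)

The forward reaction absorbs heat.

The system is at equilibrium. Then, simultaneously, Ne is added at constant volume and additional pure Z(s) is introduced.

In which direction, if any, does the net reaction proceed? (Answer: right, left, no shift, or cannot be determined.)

At constant volume, adding an inert gas leaves every reacting species' partial pressure unchanged, so Q is unchanged — no shift from this change.
Z is a pure solid; its activity is 1 regardless of amount, so Q is unaffected — no shift from this change.
None of the changes alters Q relative to K, so there is no net shift.

no shift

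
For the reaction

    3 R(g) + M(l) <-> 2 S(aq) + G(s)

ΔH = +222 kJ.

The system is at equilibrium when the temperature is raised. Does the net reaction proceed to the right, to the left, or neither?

The forward reaction is endothermic. Raising T favours the endothermic direction — shift to the right.

right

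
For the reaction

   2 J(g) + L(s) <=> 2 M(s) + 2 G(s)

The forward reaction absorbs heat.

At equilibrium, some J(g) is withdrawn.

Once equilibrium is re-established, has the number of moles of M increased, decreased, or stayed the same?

decreases

Removing J (g), a reactant, drives the reaction to the left.
The net shift is to the left. M is a product, so its amount decreases.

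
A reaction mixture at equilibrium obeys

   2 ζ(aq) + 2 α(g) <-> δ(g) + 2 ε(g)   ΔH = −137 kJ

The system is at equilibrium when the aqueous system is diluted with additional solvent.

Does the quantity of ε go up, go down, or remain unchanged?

Dilution lowers every aqueous concentration by the same factor. Δn_aq = 0 − 2 = -2, so the system shifts toward the side with more dissolved moles — to the left.
The net shift is to the left. ε is a product, so its amount decreases.

decreases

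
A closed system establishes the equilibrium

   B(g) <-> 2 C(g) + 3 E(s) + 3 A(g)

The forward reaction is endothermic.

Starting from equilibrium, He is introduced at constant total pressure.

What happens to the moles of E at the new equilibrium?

increases

Adding inert gas at constant total pressure expands the volume and lowers every reacting partial pressure. With Δn_gas = 5 − 1 = +4, Q moves away from K toward the side with fewer gas moles, so the system shifts toward the side with more gas moles — to the right.
The net shift is to the right. E is a product, so its amount increases.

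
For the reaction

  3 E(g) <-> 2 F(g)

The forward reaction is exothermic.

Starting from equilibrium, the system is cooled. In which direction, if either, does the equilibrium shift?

The forward reaction is exothermic. Lowering T favours the exothermic direction — shift to the right.

right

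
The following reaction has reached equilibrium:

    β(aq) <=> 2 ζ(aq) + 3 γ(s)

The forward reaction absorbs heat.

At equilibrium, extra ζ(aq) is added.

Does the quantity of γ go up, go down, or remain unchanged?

decreases

Adding ζ (aq), a product, drives the reaction to the left.
The net shift is to the left. γ is a product, so its amount decreases.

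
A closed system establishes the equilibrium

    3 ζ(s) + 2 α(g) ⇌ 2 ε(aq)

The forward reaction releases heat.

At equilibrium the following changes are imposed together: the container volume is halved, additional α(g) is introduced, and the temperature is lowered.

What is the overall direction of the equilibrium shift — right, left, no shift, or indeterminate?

Gas moles: reactants 2, products 0 (Δn_gas = -2). Compression shifts the system toward the side with fewer moles of gas — to the right.
Adding α (g), a reactant, drives the reaction to the right.
The forward reaction is exothermic. Lowering T favours the exothermic direction — shift to the right.
All effects act in the same direction — net shift to the right.

right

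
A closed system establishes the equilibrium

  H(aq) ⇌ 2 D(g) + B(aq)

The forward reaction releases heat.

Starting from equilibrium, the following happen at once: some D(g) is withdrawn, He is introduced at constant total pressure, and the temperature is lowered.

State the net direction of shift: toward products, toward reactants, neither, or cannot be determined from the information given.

Removing D (g), a product, drives the reaction to the right.
Adding inert gas at constant total pressure expands the volume and lowers every reacting partial pressure. With Δn_gas = 2 − 0 = +2, Q moves away from K toward the side with fewer gas moles, so the system shifts toward the side with more gas moles — to the right.
The forward reaction is exothermic. Lowering T favours the exothermic direction — shift to the right.
All effects act in the same direction — net shift to the right.

right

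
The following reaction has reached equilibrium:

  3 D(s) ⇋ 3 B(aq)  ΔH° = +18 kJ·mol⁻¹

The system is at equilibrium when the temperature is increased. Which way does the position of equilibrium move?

right

The forward reaction is endothermic. Raising T favours the endothermic direction — shift to the right.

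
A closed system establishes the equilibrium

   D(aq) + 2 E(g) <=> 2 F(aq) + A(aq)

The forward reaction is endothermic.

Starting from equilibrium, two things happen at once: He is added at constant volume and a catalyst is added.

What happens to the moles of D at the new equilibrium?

At constant volume, adding an inert gas leaves every reacting species' partial pressure unchanged, so Q is unchanged — no shift from this change.
A catalyst speeds both forward and reverse rates equally; it changes neither Q nor K — no shift from this change.
No net shift occurs, so the amount of D is unchanged.

unchanged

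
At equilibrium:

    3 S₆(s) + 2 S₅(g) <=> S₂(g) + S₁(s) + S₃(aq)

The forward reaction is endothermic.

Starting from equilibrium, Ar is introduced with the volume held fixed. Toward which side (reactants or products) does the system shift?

At constant volume, adding an inert gas leaves every reacting species' partial pressure unchanged, so Q is unchanged — no shift from this change.

no shift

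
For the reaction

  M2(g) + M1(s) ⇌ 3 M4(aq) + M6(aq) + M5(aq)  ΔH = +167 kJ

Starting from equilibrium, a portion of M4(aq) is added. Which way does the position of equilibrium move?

left

Adding M4 (aq), a product, drives the reaction to the left.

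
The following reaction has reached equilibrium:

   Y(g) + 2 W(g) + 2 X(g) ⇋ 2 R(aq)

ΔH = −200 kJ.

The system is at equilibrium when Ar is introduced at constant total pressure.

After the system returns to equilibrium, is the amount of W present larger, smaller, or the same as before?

Adding inert gas at constant total pressure expands the volume and lowers every reacting partial pressure. With Δn_gas = 0 − 5 = -5, Q moves away from K toward the side with fewer gas moles, so the system shifts toward the side with more gas moles — to the left.
The net shift is to the left. W is a reactant, so its amount increases.

increases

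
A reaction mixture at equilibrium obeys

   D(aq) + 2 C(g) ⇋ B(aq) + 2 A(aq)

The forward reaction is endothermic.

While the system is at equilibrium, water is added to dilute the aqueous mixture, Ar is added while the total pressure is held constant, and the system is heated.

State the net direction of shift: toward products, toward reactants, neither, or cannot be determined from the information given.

cannot be determined

Dilution lowers every aqueous concentration by the same factor. Δn_aq = 3 − 1 = +2, so the system shifts toward the side with more dissolved moles — to the right.
Adding inert gas at constant total pressure expands the volume and lowers every reacting partial pressure. With Δn_gas = 0 − 2 = -2, Q moves away from K toward the side with fewer gas moles, so the system shifts toward the side with more gas moles — to the left.
The forward reaction is endothermic. Raising T favours the endothermic direction — shift to the right.
The individual effects push in opposite directions; without quantitative information the net direction cannot be determined.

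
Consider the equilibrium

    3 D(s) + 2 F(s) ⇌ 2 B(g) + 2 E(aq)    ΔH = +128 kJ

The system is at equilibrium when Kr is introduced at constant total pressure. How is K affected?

unchanged

The equilibrium constant depends only on temperature. This perturbation may move the position of equilibrium, but since T is unchanged, K itself is unchanged.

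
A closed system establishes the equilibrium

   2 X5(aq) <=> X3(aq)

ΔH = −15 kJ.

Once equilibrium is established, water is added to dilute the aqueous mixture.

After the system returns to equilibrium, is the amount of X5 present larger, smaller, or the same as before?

Dilution lowers every aqueous concentration by the same factor. Δn_aq = 1 − 2 = -1, so the system shifts toward the side with more dissolved moles — to the left.
The net shift is to the left. X5 is a reactant, so its amount increases.

increases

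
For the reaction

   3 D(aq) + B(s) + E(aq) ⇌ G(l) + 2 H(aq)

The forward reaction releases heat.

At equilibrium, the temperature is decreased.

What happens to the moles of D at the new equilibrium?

The forward reaction is exothermic. Lowering T favours the exothermic direction — shift to the right.
The net shift is to the right. D is a reactant, so its amount decreases.

decreases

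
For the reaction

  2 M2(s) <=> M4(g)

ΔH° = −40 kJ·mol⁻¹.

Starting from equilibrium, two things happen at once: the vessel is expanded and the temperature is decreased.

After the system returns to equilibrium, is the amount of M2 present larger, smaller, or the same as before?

decreases

Gas moles: reactants 0, products 1 (Δn_gas = +1). Expansion shifts the system toward the side with more moles of gas — to the right.
The forward reaction is exothermic. Lowering T favours the exothermic direction — shift to the right.
The net shift is to the right. M2 is a reactant, so its amount decreases.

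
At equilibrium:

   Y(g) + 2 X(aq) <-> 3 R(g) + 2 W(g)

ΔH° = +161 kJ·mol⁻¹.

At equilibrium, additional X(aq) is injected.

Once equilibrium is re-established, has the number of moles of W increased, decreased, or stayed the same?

increases

Adding X (aq), a reactant, drives the reaction to the right.
The net shift is to the right. W is a product, so its amount increases.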